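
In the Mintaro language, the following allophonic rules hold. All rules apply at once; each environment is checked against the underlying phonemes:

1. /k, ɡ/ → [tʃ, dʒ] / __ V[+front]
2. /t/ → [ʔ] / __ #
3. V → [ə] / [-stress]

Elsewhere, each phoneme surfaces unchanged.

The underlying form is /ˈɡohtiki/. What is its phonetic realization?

[ˈɡohtətʃə]

/ɡ/ (word-initial) fails the environment for rule 1, so it stays [ɡ].
/o/ (between /ɡ/ and /h/) fails the environment for rule 3, so it stays [o].
/h/ (between /o/ and /t/): no rule targets it → [h].
/t/ — between /h/ and /i/; rule 2 does not apply here → [t].
/i/ (between /t/ and /k/) occurs in an unstressed syllable → [ə] by rule 3.
Rule 1 applies to /k/ (between /i/ and /i/: before a front vowel) → [tʃ].
/i/ (word-final) occurs in an unstressed syllable → [ə] by rule 3.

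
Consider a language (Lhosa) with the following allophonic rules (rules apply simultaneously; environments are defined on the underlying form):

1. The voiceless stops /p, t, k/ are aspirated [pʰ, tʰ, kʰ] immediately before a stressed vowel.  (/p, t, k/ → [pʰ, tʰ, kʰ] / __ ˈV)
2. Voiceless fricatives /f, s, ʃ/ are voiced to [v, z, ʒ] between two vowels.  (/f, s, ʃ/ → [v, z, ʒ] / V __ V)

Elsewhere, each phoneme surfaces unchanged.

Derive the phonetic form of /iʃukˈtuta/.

/ʃ/ (between /i/ and /u/) occurs between two vowels → [ʒ] by rule 2.
/k/ (between /u/ and /t/) is in the target of rule 1 but the environment (immediately before a stressed vowel) is not met → [k].
/t/ meets the environment for rule 1 (immediately before a stressed vowel) → [tʰ].
/t/ (between /u/ and /a/): rule 1 targets it, but not immediately before a stressed vowel → unchanged [t].

[iʒukˈtʰuta]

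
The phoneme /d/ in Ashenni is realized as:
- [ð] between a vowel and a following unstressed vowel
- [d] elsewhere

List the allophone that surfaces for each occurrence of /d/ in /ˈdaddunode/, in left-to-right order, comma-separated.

Occurrence 1 (position 1): no conditioning environment matches → elsewhere allophone [d].
Occurrence 2 (position 3): no conditioning environment matches → elsewhere allophone [d].
Occurrence 3 (position 4): no conditioning environment matches → elsewhere allophone [d].
Occurrence 4 (position 8): between a vowel and a following unstressed vowel → [ð].

[d], [d], [d], [ð]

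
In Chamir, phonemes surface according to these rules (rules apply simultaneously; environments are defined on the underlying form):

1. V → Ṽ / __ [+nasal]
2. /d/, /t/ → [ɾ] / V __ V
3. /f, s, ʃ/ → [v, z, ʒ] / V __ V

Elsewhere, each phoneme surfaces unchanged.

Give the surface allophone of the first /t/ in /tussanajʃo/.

[t]

/t/ (word-initial) is in the target of rule 2 but the environment (between two vowels) is not met → [t].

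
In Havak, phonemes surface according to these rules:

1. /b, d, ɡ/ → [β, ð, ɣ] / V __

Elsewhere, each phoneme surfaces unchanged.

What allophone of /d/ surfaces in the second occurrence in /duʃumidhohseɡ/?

/d/ (between /i/ and /h/): immediately after a vowel, so rule 1 applies → [ð].

[ð]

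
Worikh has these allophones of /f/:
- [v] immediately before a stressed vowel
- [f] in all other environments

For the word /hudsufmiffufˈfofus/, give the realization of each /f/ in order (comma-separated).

[f], [f], [f], [f], [v], [f]

Occurrence 1 (position 6): no conditioning environment matches → elsewhere allophone [f].
Occurrence 2 (position 9): no conditioning environment matches → elsewhere allophone [f].
Occurrence 3 (position 10): no conditioning environment matches → elsewhere allophone [f].
Occurrence 4 (position 12): no conditioning environment matches → elsewhere allophone [f].
Occurrence 5 (position 13): immediately before a stressed vowel → [v].
Occurrence 6 (position 15): no conditioning environment matches → elsewhere allophone [f].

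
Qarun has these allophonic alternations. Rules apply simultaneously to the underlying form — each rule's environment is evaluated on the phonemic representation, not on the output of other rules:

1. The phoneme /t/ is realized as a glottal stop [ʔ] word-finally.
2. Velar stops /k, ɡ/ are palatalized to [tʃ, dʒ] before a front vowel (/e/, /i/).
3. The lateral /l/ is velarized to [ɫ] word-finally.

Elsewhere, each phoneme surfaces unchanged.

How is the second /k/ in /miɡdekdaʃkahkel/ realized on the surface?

/k/ (between /ʃ/ and /a/): rule 2 targets it, but not before a front vowel → unchanged [k].

[k]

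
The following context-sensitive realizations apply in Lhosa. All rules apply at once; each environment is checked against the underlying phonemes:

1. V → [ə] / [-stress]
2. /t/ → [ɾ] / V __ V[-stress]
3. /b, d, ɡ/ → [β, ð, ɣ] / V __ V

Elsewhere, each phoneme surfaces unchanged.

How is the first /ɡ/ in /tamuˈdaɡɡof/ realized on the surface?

[ɡ]

/ɡ/ (between /a/ and /ɡ/) is in the target of rule 3 but the environment (between two vowels) is not met → [ɡ].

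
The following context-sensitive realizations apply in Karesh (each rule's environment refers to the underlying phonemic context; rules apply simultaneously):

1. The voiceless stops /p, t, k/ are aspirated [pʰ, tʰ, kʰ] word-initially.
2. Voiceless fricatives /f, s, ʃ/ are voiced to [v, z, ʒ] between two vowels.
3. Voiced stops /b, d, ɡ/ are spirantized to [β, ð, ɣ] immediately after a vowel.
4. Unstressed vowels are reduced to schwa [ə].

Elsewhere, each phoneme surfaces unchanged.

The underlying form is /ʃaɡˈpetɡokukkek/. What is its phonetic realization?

[ʃəɣˈpetɡəkəkkək]

/ʃ/ (word-initial): rule 2 targets it, but not between two vowels → unchanged [ʃ].
/a/ (between /ʃ/ and /ɡ/): in an unstressed syllable, so rule 4 applies → [ə].
/ɡ/ (between /a/ and /p/) occurs immediately after a vowel → [ɣ] by rule 3.
/p/ (between /ɡ/ and /e/) fails the environment for rule 1, so it stays [p].
/e/ (between /p/ and /t/) fails the environment for rule 4, so it stays [e].
/t/ (between /e/ and /ɡ/) is in the target of rule 1 but the environment (word-initially) is not met → [t].
/ɡ/ (between /t/ and /o/) fails the environment for rule 3, so it stays [ɡ].
/o/ (between /ɡ/ and /k/) occurs in an unstressed syllable → [ə] by rule 4.
/k/ (between /o/ and /u/) fails the environment for rule 1, so it stays [k].
Rule 4 applies to /u/ (between /k/ and /k/: in an unstressed syllable) → [ə].
/k/ — between /u/ and /k/; rule 1 does not apply here → [k].
/k/ — between /k/ and /e/; rule 1 does not apply here → [k].
Rule 4 applies to /e/ (between /k/ and /k/: in an unstressed syllable) → [ə].
/k/ — word-final; rule 1 does not apply here → [k].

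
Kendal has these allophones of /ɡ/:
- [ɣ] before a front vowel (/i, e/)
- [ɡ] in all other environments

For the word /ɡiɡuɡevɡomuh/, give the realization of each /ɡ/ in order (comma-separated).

Occurrence 1 (position 1): before a front vowel (/i, e/) → [ɣ].
Occurrence 2 (position 3): no conditioning environment matches → elsewhere allophone [ɡ].
Occurrence 3 (position 5): before a front vowel (/i, e/) → [ɣ].
Occurrence 4 (position 8): no conditioning environment matches → elsewhere allophone [ɡ].

[ɣ], [ɡ], [ɣ], [ɡ]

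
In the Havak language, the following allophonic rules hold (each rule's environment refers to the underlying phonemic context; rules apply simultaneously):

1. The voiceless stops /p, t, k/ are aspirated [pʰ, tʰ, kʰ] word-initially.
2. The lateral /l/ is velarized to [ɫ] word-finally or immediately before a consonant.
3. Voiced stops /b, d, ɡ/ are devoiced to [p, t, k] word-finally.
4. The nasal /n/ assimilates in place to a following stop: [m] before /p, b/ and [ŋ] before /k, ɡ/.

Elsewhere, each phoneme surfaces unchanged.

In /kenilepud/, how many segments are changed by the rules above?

Segments that undergo a rule: /k/ → [kʰ] (rule 1); /d/ → [t] (rule 3).
All other segments surface unchanged.

2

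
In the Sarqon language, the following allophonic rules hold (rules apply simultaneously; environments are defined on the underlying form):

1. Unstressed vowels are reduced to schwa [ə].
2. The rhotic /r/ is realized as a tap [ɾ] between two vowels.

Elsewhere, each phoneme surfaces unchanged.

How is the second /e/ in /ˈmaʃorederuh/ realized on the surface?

/e/ — between /d/ and /r/, in an unstressed syllable — surfaces as [ə] (rule 1).

[ə]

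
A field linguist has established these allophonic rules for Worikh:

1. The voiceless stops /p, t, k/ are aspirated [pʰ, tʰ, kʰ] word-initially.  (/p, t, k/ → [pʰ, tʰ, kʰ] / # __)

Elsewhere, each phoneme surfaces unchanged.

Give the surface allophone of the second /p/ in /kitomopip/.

/p/ — word-final; rule 1 does not apply here → [p].

[p]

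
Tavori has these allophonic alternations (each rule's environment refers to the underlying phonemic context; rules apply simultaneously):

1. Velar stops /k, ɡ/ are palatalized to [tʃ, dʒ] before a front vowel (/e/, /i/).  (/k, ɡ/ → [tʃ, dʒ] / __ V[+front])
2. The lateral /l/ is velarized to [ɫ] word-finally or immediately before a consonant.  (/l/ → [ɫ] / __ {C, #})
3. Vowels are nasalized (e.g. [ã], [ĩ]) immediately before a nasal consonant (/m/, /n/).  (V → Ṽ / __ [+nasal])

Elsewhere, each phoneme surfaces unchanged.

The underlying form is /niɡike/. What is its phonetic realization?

[nidʒitʃe]

/n/ — not in any rule's target class → [n].
/i/ (between /n/ and /ɡ/) fails the environment for rule 3, so it stays [i].
/ɡ/ (between /i/ and /i/) occurs before a front vowel → [dʒ] by rule 1.
/i/ (between /ɡ/ and /k/) fails the environment for rule 3, so it stays [i].
/k/ (between /i/ and /e/): before a front vowel, so rule 1 applies → [tʃ].
/e/ (word-final) is in the target of rule 3 but the environment (before a nasal consonant) is not met → [e].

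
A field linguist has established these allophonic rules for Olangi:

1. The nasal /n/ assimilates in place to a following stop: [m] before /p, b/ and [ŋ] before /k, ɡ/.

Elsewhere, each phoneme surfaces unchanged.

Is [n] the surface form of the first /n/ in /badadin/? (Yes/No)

/n/ (word-final): rule 1 targets it, but not before a labial or velar stop → unchanged [n].
The actual realization is [n], which matches [n].

Yes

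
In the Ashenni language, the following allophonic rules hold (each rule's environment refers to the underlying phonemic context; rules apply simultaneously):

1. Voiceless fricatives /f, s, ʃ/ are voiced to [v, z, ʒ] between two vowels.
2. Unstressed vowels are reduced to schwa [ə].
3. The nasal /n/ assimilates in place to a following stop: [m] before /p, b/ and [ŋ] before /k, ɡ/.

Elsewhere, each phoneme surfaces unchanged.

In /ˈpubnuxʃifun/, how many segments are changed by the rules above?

Segments that undergo a rule: /u/ → [ə] (rule 2); /i/ → [ə] (rule 2); /f/ → [v] (rule 1); /u/ → [ə] (rule 2).
All other segments surface unchanged.

4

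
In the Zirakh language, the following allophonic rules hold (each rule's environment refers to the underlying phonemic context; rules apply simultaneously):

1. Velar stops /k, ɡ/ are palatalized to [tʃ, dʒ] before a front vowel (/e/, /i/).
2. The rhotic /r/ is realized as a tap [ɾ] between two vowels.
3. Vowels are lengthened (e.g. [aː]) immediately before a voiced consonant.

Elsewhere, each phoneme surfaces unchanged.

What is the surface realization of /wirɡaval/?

/i/ meets the environment for rule 3 (before a voiced consonant) → [iː].
/r/ (between /i/ and /ɡ/) is in the target of rule 2 but the environment (between two vowels) is not met → [r].
/ɡ/ (between /r/ and /a/) fails the environment for rule 1, so it stays [ɡ].
/a/ (between /ɡ/ and /v/): before a voiced consonant, so rule 3 applies → [aː].
/a/ — between /v/ and /l/, before a voiced consonant — surfaces as [aː] (rule 3).

[wiːrɡaːvaːl]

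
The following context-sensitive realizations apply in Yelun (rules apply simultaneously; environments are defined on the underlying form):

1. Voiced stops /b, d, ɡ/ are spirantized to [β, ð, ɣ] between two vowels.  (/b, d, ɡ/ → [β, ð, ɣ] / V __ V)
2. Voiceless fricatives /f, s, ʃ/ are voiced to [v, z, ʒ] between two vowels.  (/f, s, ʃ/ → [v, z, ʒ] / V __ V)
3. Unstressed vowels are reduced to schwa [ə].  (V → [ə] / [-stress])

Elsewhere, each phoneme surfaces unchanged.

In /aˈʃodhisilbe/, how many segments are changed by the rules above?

6

Segments that undergo a rule: /a/ → [ə] (rule 3); /ʃ/ → [ʒ] (rule 2); /i/ → [ə] (rule 3); /s/ → [z] (rule 2); /i/ → [ə] (rule 3); /e/ → [ə] (rule 3).
All other segments surface unchanged.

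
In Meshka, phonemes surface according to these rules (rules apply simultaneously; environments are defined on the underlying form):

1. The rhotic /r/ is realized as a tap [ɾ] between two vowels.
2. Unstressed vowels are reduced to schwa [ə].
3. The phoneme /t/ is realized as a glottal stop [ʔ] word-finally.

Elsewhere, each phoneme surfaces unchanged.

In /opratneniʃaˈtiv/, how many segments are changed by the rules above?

5

Segments that undergo a rule: /o/ → [ə] (rule 2); /a/ → [ə] (rule 2); /e/ → [ə] (rule 2); /i/ → [ə] (rule 2); /a/ → [ə] (rule 2).
All other segments surface unchanged.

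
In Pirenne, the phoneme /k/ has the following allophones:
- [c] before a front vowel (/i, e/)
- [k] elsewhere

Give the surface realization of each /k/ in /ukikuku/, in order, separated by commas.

[c], [k], [k]

Occurrence 1 (position 2): before a front vowel (/i, e/) → [c].
Occurrence 2 (position 4): no conditioning environment matches → elsewhere allophone [k].
Occurrence 3 (position 6): no conditioning environment matches → elsewhere allophone [k].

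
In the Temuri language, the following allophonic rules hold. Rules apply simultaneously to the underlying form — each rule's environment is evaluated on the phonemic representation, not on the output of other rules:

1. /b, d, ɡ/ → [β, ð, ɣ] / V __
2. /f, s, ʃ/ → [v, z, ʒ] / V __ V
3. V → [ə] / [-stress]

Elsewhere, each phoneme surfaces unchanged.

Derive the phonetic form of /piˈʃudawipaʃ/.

/p/ — not in any rule's target class → [p].
Rule 3 applies to /i/ (between /p/ and /ʃ/: in an unstressed syllable) → [ə].
/ʃ/ meets the environment for rule 2 (between two vowels) → [ʒ].
/u/ — between /ʃ/ and /d/; rule 3 does not apply here → [u].
/d/ (between /u/ and /a/): immediately after a vowel, so rule 1 applies → [ð].
/a/ (between /d/ and /w/): in an unstressed syllable, so rule 3 applies → [ə].
/w/ — not in any rule's target class → [w].
/i/ — between /w/ and /p/, in an unstressed syllable — surfaces as [ə] (rule 3).
/p/ stays [p].
Rule 3 applies to /a/ (between /p/ and /ʃ/: in an unstressed syllable) → [ə].
/ʃ/ (word-final) is in the target of rule 2 but the environment (between two vowels) is not met → [ʃ].

[pəˈʒuðəwəpəʃ]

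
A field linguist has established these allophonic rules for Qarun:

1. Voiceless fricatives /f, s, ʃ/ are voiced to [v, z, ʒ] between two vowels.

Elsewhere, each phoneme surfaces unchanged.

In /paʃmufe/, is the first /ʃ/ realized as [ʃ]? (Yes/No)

Yes

/ʃ/ (between /a/ and /m/) is in the target of rule 1 but the environment (between two vowels) is not met → [ʃ].
The actual realization is [ʃ], which matches [ʃ].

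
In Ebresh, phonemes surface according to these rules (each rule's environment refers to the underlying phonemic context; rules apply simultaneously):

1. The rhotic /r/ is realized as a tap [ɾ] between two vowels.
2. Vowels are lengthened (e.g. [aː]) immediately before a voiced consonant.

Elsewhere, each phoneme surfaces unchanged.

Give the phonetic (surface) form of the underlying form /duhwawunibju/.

/d/ — not in any rule's target class → [d].
/u/ (between /d/ and /h/) fails the environment for rule 2, so it stays [u].
/h/ (between /u/ and /w/): no rule targets it → [h].
/w/ (between /h/ and /a/): no rule targets it → [w].
/a/ (between /w/ and /w/) occurs before a voiced consonant → [aː] by rule 2.
/w/ stays [w].
/u/ meets the environment for rule 2 (before a voiced consonant) → [uː].
/n/ (between /u/ and /i/): no rule targets it → [n].
/i/ meets the environment for rule 2 (before a voiced consonant) → [iː].
/b/ — not in any rule's target class → [b].
/j/ — not in any rule's target class → [j].
/u/ (word-final) fails the environment for rule 2, so it stays [u].

[duhwaːwuːniːbju]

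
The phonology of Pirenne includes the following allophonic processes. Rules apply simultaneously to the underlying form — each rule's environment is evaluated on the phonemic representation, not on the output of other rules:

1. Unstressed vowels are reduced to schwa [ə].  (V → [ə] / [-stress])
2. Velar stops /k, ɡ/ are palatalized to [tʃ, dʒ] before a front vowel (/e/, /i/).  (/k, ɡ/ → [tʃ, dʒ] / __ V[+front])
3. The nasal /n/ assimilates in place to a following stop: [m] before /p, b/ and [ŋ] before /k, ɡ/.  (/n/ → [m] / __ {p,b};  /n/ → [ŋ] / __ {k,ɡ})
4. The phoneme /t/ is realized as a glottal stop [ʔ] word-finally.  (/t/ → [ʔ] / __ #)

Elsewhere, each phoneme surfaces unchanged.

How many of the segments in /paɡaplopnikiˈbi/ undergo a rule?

6

Segments that undergo a rule: /a/ → [ə] (rule 1); /a/ → [ə] (rule 1); /o/ → [ə] (rule 1); /i/ → [ə] (rule 1); /k/ → [tʃ] (rule 2); /i/ → [ə] (rule 1).
All other segments surface unchanged.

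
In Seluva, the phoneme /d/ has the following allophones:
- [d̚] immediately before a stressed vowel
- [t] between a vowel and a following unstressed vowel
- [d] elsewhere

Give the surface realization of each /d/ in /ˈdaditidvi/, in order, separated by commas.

Occurrence 1 (position 1): immediately before a stressed vowel → [d̚].
Occurrence 2 (position 3): between a vowel and a following unstressed vowel → [t].
Occurrence 3 (position 7): no conditioning environment matches → elsewhere allophone [d].

[d̚], [t], [d]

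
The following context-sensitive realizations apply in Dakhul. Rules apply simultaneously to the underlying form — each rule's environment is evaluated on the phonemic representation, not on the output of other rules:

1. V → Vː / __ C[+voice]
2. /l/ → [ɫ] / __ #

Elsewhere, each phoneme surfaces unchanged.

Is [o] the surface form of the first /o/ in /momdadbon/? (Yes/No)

/o/ (between /m/ and /m/) occurs before a voiced consonant → [oː] by rule 1.
The actual realization is [oː], not [o].

No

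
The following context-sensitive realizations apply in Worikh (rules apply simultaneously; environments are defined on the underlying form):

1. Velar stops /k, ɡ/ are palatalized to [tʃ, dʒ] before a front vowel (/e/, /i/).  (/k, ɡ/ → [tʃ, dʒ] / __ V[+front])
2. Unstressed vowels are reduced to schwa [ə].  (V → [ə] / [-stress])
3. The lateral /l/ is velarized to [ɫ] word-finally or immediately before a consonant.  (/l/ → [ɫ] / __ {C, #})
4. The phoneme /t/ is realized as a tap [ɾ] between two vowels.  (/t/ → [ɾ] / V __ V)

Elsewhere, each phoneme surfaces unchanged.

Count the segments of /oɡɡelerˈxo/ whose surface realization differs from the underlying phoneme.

4

Segments that undergo a rule: /o/ → [ə] (rule 2); /ɡ/ → [dʒ] (rule 1); /e/ → [ə] (rule 2); /e/ → [ə] (rule 2).
All other segments surface unchanged.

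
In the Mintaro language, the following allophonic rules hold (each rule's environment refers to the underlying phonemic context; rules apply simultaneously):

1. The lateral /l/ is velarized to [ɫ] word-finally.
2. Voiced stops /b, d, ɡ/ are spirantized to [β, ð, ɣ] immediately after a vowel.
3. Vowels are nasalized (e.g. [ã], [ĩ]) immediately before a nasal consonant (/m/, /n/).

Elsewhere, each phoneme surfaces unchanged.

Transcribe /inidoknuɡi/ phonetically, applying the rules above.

[ĩniðoknuɣi]

Rule 3 applies to /i/ (word-initial: before a nasal consonant) → [ĩ].
/n/ (between /i/ and /i/) is unaffected → [n].
/i/ (between /n/ and /d/) fails the environment for rule 3, so it stays [i].
Rule 2 applies to /d/ (between /i/ and /o/: immediately after a vowel) → [ð].
/o/ (between /d/ and /k/): rule 3 targets it, but not before a nasal consonant → unchanged [o].
/k/ — not in any rule's target class → [k].
/n/ — not in any rule's target class → [n].
/u/ — between /n/ and /ɡ/; rule 3 does not apply here → [u].
/ɡ/ — between /u/ and /i/, immediately after a vowel — surfaces as [ɣ] (rule 2).
/i/ (word-final): rule 3 targets it, but not before a nasal consonant → unchanged [i].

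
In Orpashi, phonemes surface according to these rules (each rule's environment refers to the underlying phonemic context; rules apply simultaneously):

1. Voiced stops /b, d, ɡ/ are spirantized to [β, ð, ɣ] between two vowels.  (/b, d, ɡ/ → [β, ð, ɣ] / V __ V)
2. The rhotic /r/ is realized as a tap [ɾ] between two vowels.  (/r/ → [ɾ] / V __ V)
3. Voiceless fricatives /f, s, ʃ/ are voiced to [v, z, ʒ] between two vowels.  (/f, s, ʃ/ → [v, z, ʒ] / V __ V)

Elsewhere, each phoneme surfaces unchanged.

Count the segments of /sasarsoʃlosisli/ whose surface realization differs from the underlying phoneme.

Segments that undergo a rule: /s/ → [z] (rule 3); /s/ → [z] (rule 3).
All other segments surface unchanged.

2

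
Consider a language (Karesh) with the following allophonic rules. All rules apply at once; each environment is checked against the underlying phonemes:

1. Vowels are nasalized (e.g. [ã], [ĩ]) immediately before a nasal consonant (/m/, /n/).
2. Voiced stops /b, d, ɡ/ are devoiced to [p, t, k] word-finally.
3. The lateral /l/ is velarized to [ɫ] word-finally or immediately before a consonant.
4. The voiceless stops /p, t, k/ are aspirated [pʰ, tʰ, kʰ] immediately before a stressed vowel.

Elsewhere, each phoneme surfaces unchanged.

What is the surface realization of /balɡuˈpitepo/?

[baɫɡuˈpʰitepo]

/b/ — word-initial; rule 2 does not apply here → [b].
/a/ (between /b/ and /l/) fails the environment for rule 1, so it stays [a].
/l/ — between /a/ and /ɡ/, word-finally or immediately before a consonant — surfaces as [ɫ] (rule 3).
/ɡ/ (between /l/ and /u/): rule 2 targets it, but not word-finally → unchanged [ɡ].
/u/ (between /ɡ/ and /p/) fails the environment for rule 1, so it stays [u].
Rule 4 applies to /p/ (between /u/ and /i/: immediately before a stressed vowel) → [pʰ].
/i/ (between /p/ and /t/): rule 1 targets it, but not before a nasal consonant → unchanged [i].
/t/ (between /i/ and /e/) is in the target of rule 4 but the environment (immediately before a stressed vowel) is not met → [t].
/e/ (between /t/ and /p/) fails the environment for rule 1, so it stays [e].
/p/ (between /e/ and /o/) fails the environment for rule 4, so it stays [p].
/o/ (word-final) fails the environment for rule 1, so it stays [o].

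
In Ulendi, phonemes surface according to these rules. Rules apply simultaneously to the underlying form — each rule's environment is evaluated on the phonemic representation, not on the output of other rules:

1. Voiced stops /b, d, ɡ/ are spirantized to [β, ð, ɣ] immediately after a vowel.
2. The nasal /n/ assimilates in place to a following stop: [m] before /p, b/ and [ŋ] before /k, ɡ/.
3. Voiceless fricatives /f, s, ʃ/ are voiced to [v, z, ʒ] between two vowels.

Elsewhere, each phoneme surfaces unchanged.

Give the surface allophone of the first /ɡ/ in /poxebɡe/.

[ɡ]

/ɡ/ — between /b/ and /e/; rule 1 does not apply here → [ɡ].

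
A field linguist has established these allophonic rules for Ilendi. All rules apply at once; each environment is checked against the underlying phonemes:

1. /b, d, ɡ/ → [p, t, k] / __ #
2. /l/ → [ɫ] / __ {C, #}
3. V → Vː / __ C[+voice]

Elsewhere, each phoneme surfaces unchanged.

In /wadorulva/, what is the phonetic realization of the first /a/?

/a/ (between /w/ and /d/) occurs before a voiced consonant → [aː] by rule 3.

[aː]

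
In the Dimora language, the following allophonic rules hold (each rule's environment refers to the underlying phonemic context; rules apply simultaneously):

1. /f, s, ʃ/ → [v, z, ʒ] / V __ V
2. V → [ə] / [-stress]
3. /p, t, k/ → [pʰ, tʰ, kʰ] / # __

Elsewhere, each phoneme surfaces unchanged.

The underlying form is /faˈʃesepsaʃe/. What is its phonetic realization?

/f/ — word-initial; rule 1 does not apply here → [f].
/a/ (between /f/ and /ʃ/): in an unstressed syllable, so rule 2 applies → [ə].
/ʃ/ — between /a/ and /e/, between two vowels — surfaces as [ʒ] (rule 1).
/e/ — between /ʃ/ and /s/; rule 2 does not apply here → [e].
/s/ meets the environment for rule 1 (between two vowels) → [z].
/e/ (between /s/ and /p/) occurs in an unstressed syllable → [ə] by rule 2.
/p/ (between /e/ and /s/) fails the environment for rule 3, so it stays [p].
/s/ (between /p/ and /a/) fails the environment for rule 1, so it stays [s].
/a/ (between /s/ and /ʃ/): in an unstressed syllable, so rule 2 applies → [ə].
/ʃ/ meets the environment for rule 1 (between two vowels) → [ʒ].
/e/ (word-final) occurs in an unstressed syllable → [ə] by rule 2.

[fəˈʒezəpsəʒə]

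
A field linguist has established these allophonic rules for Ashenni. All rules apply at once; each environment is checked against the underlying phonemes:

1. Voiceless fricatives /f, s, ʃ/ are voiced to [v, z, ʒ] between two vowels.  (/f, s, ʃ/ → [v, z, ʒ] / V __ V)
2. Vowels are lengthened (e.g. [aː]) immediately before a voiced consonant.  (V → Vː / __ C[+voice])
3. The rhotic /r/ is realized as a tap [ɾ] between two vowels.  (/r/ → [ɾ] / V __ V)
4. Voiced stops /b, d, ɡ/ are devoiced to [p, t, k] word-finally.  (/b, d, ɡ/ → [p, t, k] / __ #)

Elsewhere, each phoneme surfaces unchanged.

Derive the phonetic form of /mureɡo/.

[muːɾeːɡo]

/m/ stays [m].
/u/ — between /m/ and /r/, before a voiced consonant — surfaces as [uː] (rule 2).
/r/ (between /u/ and /e/) occurs between two vowels → [ɾ] by rule 3.
/e/ (between /r/ and /ɡ/): before a voiced consonant, so rule 2 applies → [eː].
/ɡ/ — between /e/ and /o/; rule 4 does not apply here → [ɡ].
/o/ (word-final) is in the target of rule 2 but the environment (before a voiced consonant) is not met → [o].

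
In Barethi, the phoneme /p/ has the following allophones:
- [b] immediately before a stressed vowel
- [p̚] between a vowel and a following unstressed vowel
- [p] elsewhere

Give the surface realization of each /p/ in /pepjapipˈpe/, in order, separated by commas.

[p], [p], [p̚], [p], [b]

Occurrence 1 (position 1): no conditioning environment matches → elsewhere allophone [p].
Occurrence 2 (position 3): no conditioning environment matches → elsewhere allophone [p].
Occurrence 3 (position 6): between a vowel and a following unstressed vowel → [p̚].
Occurrence 4 (position 8): no conditioning environment matches → elsewhere allophone [p].
Occurrence 5 (position 9): immediately before a stressed vowel → [b].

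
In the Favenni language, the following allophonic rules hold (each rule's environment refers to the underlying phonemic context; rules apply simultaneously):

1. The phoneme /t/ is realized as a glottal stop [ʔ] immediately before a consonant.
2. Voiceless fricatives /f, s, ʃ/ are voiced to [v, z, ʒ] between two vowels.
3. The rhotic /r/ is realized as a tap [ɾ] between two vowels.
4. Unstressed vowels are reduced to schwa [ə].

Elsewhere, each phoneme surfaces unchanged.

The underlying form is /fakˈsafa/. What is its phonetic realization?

/f/ — word-initial; rule 2 does not apply here → [f].
Rule 4 applies to /a/ (between /f/ and /k/: in an unstressed syllable) → [ə].
/k/ — not in any rule's target class → [k].
/s/ (between /k/ and /a/) fails the environment for rule 2, so it stays [s].
/a/ (between /s/ and /f/) fails the environment for rule 4, so it stays [a].
/f/ — between /a/ and /a/, between two vowels — surfaces as [v] (rule 2).
/a/ (word-final): in an unstressed syllable, so rule 4 applies → [ə].

[fəkˈsavə]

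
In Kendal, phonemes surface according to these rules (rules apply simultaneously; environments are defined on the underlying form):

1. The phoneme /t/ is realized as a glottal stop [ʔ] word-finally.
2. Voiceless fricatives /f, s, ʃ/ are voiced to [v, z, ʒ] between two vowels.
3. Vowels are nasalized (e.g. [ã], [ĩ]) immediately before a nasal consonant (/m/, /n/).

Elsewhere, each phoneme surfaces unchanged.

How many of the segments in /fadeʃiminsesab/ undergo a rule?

4

Segments that undergo a rule: /ʃ/ → [ʒ] (rule 2); /i/ → [ĩ] (rule 3); /i/ → [ĩ] (rule 3); /s/ → [z] (rule 2).
All other segments surface unchanged.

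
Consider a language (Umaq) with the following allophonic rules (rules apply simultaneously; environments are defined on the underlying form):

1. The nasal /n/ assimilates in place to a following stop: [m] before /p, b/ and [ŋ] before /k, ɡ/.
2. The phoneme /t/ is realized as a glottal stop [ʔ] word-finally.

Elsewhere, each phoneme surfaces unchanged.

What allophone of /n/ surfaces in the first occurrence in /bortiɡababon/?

[n]

/n/ — word-final; rule 1 does not apply here → [n].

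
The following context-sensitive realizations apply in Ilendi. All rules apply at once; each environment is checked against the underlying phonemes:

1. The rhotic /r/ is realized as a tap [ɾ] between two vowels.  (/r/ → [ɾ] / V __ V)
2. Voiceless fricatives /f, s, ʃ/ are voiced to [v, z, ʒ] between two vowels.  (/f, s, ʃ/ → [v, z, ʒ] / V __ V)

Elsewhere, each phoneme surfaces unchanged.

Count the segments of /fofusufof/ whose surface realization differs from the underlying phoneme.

Segments that undergo a rule: /f/ → [v] (rule 2); /s/ → [z] (rule 2); /f/ → [v] (rule 2).
All other segments surface unchanged.

3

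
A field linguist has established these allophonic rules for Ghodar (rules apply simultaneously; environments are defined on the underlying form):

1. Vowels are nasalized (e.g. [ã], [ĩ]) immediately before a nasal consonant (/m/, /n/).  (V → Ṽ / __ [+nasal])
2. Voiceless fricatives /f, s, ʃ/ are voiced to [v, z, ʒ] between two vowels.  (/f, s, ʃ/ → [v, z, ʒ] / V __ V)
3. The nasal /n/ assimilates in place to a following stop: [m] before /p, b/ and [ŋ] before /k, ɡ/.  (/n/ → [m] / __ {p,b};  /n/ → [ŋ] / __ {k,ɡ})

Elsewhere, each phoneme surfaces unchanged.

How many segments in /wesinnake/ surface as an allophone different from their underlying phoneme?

Segments that undergo a rule: /s/ → [z] (rule 2); /i/ → [ĩ] (rule 1).
All other segments surface unchanged.

2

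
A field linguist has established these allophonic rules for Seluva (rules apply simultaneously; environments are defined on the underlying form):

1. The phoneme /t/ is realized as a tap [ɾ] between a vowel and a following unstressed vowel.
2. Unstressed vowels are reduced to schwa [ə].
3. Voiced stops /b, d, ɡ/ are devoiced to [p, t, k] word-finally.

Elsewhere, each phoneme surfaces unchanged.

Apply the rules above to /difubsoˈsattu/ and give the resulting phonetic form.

[dəfəbsəˈsattə]

/d/ (word-initial) is in the target of rule 3 but the environment (word-finally) is not met → [d].
Rule 2 applies to /i/ (between /d/ and /f/: in an unstressed syllable) → [ə].
/f/ (between /i/ and /u/) is unaffected → [f].
Rule 2 applies to /u/ (between /f/ and /b/: in an unstressed syllable) → [ə].
/b/ (between /u/ and /s/) fails the environment for rule 3, so it stays [b].
/s/ stays [s].
/o/ meets the environment for rule 2 (in an unstressed syllable) → [ə].
/s/ (between /o/ and /a/): no rule targets it → [s].
/a/ — between /s/ and /t/; rule 2 does not apply here → [a].
/t/ (between /a/ and /t/): rule 1 targets it, but not between a vowel and a following unstressed vowel → unchanged [t].
/t/ — between /t/ and /u/; rule 1 does not apply here → [t].
/u/ (word-final) occurs in an unstressed syllable → [ə] by rule 2.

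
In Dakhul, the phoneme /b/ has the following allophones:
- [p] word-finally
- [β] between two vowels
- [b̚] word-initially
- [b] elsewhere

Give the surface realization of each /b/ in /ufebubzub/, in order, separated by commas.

[β], [b], [p]

Occurrence 1 (position 4): between two vowels → [β].
Occurrence 2 (position 6): no conditioning environment matches → elsewhere allophone [b].
Occurrence 3 (position 9): word-finally → [p].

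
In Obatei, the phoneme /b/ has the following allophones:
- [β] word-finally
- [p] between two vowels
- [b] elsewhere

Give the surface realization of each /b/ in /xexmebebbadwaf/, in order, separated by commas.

[p], [b], [b]

Occurrence 1 (position 6): between two vowels → [p].
Occurrence 2 (position 8): no conditioning environment matches → elsewhere allophone [b].
Occurrence 3 (position 9): no conditioning environment matches → elsewhere allophone [b].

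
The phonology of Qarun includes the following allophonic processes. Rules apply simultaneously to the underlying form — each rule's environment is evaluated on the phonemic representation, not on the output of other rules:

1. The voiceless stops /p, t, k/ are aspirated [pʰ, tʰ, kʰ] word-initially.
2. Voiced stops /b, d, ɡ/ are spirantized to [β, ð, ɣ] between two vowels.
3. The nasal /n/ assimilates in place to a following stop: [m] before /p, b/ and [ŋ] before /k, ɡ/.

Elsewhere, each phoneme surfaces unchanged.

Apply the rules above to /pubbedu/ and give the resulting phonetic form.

/p/ (word-initial): word-initially, so rule 1 applies → [pʰ].
/u/ (between /p/ and /b/) is unaffected → [u].
/b/ (between /u/ and /b/): rule 2 targets it, but not between two vowels → unchanged [b].
/b/ — between /b/ and /e/; rule 2 does not apply here → [b].
/e/ stays [e].
/d/ (between /e/ and /u/) occurs between two vowels → [ð] by rule 2.
/u/ (word-final) is unaffected → [u].

[pʰubbeðu]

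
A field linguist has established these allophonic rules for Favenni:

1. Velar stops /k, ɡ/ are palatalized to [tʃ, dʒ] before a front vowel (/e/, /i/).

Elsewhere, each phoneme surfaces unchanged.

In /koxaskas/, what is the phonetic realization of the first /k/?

/k/ (word-initial): rule 1 targets it, but not before a front vowel → unchanged [k].

[k]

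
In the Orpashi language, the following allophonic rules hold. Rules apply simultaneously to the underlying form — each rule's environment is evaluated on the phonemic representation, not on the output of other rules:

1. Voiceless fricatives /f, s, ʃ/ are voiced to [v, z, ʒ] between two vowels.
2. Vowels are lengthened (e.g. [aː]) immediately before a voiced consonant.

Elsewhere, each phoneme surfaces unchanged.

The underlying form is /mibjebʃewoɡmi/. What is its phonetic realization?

Rule 2 applies to /i/ (between /m/ and /b/: before a voiced consonant) → [iː].
/e/ (between /j/ and /b/) occurs before a voiced consonant → [eː] by rule 2.
/ʃ/ — between /b/ and /e/; rule 1 does not apply here → [ʃ].
/e/ (between /ʃ/ and /w/) occurs before a voiced consonant → [eː] by rule 2.
/o/ meets the environment for rule 2 (before a voiced consonant) → [oː].
/i/ (word-final): rule 2 targets it, but not before a voiced consonant → unchanged [i].

[miːbjeːbʃeːwoːɡmi]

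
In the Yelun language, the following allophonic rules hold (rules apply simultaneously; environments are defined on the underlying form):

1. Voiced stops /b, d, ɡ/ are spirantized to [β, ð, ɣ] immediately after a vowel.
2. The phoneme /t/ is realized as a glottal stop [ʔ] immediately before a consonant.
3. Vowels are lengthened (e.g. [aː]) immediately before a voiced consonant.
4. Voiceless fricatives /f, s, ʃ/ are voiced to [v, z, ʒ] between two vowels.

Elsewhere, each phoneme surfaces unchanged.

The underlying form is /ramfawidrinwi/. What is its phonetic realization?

[raːmfaːwiːðriːnwi]

/r/ stays [r].
/a/ (between /r/ and /m/) occurs before a voiced consonant → [aː] by rule 3.
/m/ — not in any rule's target class → [m].
/f/ (between /m/ and /a/) is in the target of rule 4 but the environment (between two vowels) is not met → [f].
/a/ (between /f/ and /w/) occurs before a voiced consonant → [aː] by rule 3.
/w/ stays [w].
/i/ (between /w/ and /d/): before a voiced consonant, so rule 3 applies → [iː].
/d/ (between /i/ and /r/): immediately after a vowel, so rule 1 applies → [ð].
/r/ (between /d/ and /i/): no rule targets it → [r].
Rule 3 applies to /i/ (between /r/ and /n/: before a voiced consonant) → [iː].
/n/ (between /i/ and /w/): no rule targets it → [n].
/w/ — not in any rule's target class → [w].
/i/ (word-final) fails the environment for rule 3, so it stays [i].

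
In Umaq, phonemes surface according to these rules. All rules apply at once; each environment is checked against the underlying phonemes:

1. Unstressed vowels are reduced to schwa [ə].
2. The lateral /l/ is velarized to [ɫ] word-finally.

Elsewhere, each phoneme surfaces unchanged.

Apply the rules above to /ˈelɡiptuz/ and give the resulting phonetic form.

[ˈelɡəptəz]

/e/ — word-initial; rule 1 does not apply here → [e].
/l/ (between /e/ and /ɡ/) fails the environment for rule 2, so it stays [l].
/ɡ/ (between /l/ and /i/) is unaffected → [ɡ].
Rule 1 applies to /i/ (between /ɡ/ and /p/: in an unstressed syllable) → [ə].
/p/ — not in any rule's target class → [p].
/t/ — not in any rule's target class → [t].
/u/ — between /t/ and /z/, in an unstressed syllable — surfaces as [ə] (rule 1).
/z/ (word-final): no rule targets it → [z].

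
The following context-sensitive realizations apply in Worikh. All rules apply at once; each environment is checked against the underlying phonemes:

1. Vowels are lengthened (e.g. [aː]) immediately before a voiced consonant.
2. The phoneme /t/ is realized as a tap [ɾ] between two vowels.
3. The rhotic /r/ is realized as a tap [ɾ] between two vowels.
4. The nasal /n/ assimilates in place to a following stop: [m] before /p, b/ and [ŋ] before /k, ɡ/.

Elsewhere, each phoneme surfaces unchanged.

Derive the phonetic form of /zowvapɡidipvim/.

/z/ stays [z].
/o/ (between /z/ and /w/): before a voiced consonant, so rule 1 applies → [oː].
/w/ (between /o/ and /v/) is unaffected → [w].
/v/ (between /w/ and /a/) is unaffected → [v].
/a/ (between /v/ and /p/): rule 1 targets it, but not before a voiced consonant → unchanged [a].
/p/ (between /a/ and /ɡ/) is unaffected → [p].
/ɡ/ (between /p/ and /i/): no rule targets it → [ɡ].
/i/ meets the environment for rule 1 (before a voiced consonant) → [iː].
/d/ stays [d].
/i/ (between /d/ and /p/) is in the target of rule 1 but the environment (before a voiced consonant) is not met → [i].
/p/ (between /i/ and /v/) is unaffected → [p].
/v/ stays [v].
/i/ — between /v/ and /m/, before a voiced consonant — surfaces as [iː] (rule 1).
/m/ (word-final) is unaffected → [m].

[zoːwvapɡiːdipviːm]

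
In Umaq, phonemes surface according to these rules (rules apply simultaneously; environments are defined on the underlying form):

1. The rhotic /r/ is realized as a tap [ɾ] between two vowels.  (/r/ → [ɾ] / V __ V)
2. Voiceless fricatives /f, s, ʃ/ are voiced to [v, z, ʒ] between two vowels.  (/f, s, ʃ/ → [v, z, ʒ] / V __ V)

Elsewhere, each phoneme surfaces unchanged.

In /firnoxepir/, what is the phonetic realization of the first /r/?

/r/ — between /i/ and /n/; rule 1 does not apply here → [r].

[r]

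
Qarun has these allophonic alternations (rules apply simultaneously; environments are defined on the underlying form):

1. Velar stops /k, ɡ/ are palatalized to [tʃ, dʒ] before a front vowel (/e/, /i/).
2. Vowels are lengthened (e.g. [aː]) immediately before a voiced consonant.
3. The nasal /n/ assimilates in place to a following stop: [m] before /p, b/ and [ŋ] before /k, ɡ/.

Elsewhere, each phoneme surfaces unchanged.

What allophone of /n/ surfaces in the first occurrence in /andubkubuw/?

[n]

/n/ — between /a/ and /d/; rule 3 does not apply here → [n].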